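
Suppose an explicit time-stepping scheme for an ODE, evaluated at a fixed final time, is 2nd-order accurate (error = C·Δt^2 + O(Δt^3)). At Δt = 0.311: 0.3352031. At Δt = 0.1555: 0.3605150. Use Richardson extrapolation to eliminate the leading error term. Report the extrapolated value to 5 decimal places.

Extrapolated value = (4·A(Δt/2) − A(Δt)) / (4 − 1)
= (4·0.3605150 − 0.3352031) / 3
= 1.1068569 / 3 = 0.3689523

0.36895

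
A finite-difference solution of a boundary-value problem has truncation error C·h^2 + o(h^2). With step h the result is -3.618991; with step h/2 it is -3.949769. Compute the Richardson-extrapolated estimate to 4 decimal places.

-4.0600

Extrapolated value = (4·A(h/2) − A(h)) / (4 − 1)
= (4·(-3.949769) − (-3.618991)) / 3
= -12.180085 / 3 = -4.060028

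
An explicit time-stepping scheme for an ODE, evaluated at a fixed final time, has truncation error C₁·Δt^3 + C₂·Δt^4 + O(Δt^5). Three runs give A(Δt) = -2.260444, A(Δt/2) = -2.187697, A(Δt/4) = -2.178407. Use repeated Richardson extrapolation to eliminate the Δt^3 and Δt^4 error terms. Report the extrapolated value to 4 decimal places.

-2.1771

First eliminate the Δt^3 term (factor 2^3 = 8):
  B₁ = (8·(-2.187697) − (-2.260444))/7 = -2.177305
  B₂ = (8·(-2.178407) − (-2.187697))/7 = -2.177080
Then eliminate the Δt^4 term (factor 2^4 = 16):
  (16·(-2.177080) − (-2.177305))/15 = -2.177065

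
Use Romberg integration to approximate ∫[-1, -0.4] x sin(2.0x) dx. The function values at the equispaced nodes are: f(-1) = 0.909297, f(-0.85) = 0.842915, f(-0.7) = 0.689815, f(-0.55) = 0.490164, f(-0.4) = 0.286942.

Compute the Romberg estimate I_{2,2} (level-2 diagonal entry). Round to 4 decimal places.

I_{0,0} (trapezoid, 1 panel, h=0.6000): 0.358872
I_{1,0} (trapezoid, 2 panels, h=0.3000): 0.386380
I_{2,0} (trapezoid, 4 panels, h=0.1500): 0.393152
I_{1,1} = 0.386380 + (0.386380 − 0.358872)/3 = 0.395549
I_{2,1} = 0.393152 + (0.393152 − 0.386380)/3 = 0.395409
I_{2,2} = 0.395409 + (0.395409 − 0.395549)/15 = 0.395400

0.3954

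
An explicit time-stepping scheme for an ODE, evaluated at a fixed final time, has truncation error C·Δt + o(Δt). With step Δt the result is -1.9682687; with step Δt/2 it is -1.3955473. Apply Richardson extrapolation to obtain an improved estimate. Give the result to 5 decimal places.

-0.82283

Extrapolated value = (2·A(Δt/2) − A(Δt)) / (2 − 1)
= (2·(-1.3955473) − (-1.9682687)) / 1
= -0.8228259 / 1 = -0.8228259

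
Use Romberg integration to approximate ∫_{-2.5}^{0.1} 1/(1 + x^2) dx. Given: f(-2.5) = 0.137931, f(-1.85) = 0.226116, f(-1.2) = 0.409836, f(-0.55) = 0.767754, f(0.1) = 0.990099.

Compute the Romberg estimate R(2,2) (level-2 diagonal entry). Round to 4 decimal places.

1.2890

R(0,0) (trapezoid, 1 panel, h=2.6000): 1.466439
R(1,0) (trapezoid, 2 panels, h=1.3000): 1.266006
R(2,0) (trapezoid, 4 panels, h=0.6500): 1.279019
R(1,1) = 1.266006 + (1.266006 − 1.466439)/3 = 1.199195
R(2,1) = 1.279019 + (1.279019 − 1.266006)/3 = 1.283357
R(2,2) = 1.283357 + (1.283357 − 1.199195)/15 = 1.288968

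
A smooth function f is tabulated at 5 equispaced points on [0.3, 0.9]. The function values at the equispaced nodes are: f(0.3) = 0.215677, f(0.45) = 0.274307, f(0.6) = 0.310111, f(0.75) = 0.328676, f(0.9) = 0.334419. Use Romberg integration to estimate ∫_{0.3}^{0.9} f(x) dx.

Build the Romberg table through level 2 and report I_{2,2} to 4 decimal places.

0.1791

I_{0,0} (trapezoid, 1 panel, h=0.6000): 0.165029
I_{1,0} (trapezoid, 2 panels, h=0.3000): 0.175548
I_{2,0} (trapezoid, 4 panels, h=0.1500): 0.178221
I_{1,1} = 0.175548 + (0.175548 − 0.165029)/3 = 0.179054
I_{2,1} = 0.178221 + (0.178221 − 0.175548)/3 = 0.179112
I_{2,2} = 0.179112 + (0.179112 − 0.179054)/15 = 0.179116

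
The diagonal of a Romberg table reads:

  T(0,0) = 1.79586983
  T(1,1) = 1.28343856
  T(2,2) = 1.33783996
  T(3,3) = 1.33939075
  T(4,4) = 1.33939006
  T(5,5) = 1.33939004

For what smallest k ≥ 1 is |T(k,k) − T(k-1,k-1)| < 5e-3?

|T(1,1) − T(0,0)| = 0.51243127 ≥ 5e-3
|T(2,2) − T(1,1)| = 0.05440140 ≥ 5e-3
|T(3,3) − T(2,2)| = 0.00155079 < 5e-3

k = 3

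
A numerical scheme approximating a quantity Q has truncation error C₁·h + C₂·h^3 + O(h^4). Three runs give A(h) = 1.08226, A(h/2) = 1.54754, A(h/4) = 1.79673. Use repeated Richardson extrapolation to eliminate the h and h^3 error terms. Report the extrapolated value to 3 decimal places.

2.051

First eliminate the h term (factor 2^1 = 2):
  B₁ = (2·1.54754 − 1.08226)/1 = 2.01282
  B₂ = (2·1.79673 − 1.54754)/1 = 2.04592
Then eliminate the h^3 term (factor 2^3 = 8):
  (8·2.04592 − 2.01282)/7 = 2.05065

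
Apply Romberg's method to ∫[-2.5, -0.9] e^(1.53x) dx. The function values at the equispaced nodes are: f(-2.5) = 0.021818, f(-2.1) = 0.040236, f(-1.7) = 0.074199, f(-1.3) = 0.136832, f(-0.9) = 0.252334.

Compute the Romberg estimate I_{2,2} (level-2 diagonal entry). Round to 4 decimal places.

0.1507

I_{0,0} (trapezoid, 1 panel, h=1.6000): 0.219322
I_{1,0} (trapezoid, 2 panels, h=0.8000): 0.169020
I_{2,0} (trapezoid, 4 panels, h=0.4000): 0.155337
I_{1,1} = 0.169020 + (0.169020 − 0.219322)/3 = 0.152253
I_{2,1} = 0.155337 + (0.155337 − 0.169020)/3 = 0.150776
I_{2,2} = 0.150776 + (0.150776 − 0.152253)/15 = 0.150678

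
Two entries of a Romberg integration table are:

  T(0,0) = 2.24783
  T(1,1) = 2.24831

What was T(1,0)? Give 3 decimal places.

From T(1,1) = (4·T(1,0) − T(0,0))/3, solve for T(1,0):
4·T(1,0) = 3·2.24831 + 2.24783 = 8.99276
T(1,0) = 2.24819

2.248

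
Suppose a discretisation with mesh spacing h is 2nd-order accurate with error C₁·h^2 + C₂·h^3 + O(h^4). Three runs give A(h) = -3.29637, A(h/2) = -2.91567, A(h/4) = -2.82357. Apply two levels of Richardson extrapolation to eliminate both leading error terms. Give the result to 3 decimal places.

First eliminate the h^2 term (factor 2^2 = 4):
  B₁ = (4·(-2.91567) − (-3.29637))/3 = -2.78877
  B₂ = (4·(-2.82357) − (-2.91567))/3 = -2.79287
Then eliminate the h^3 term (factor 2^3 = 8):
  (8·(-2.79287) − (-2.78877))/7 = -2.79346

-2.793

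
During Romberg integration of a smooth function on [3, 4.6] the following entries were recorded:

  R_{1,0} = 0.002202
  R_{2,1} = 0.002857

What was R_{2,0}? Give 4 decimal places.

From R_{2,1} = (4·R_{2,0} − R_{1,0})/3, solve for R_{2,0}:
4·R_{2,0} = 3·0.002857 + 0.002202 = 0.010773
R_{2,0} = 0.002693

0.0027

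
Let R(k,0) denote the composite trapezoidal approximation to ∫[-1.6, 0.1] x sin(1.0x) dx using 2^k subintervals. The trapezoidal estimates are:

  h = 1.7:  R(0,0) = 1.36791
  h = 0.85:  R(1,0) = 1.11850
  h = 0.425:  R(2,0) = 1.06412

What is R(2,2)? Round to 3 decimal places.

1.047

R(1,1) = (4·1.11850 − 1.36791) / 3 = 1.03536
R(2,1) = (4·1.06412 − 1.11850) / 3 = 1.04599
R(2,2) = (16·1.04599 − 1.03536) / 15 = 1.04670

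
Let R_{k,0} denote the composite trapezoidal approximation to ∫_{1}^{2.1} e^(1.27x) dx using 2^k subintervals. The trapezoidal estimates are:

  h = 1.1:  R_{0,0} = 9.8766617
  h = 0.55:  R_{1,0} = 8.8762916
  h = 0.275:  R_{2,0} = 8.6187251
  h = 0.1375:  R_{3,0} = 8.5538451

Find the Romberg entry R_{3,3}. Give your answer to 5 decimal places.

Richardson extrapolation on the trapezoidal column (denominator 4−1=3):
R_{1,1} = 8.8762916 + (8.8762916 − 9.8766617)/3 = 8.5428349
R_{2,1} = 8.6187251 + (8.6187251 − 8.8762916)/3 = 8.5328696
R_{3,1} = 8.5538451 + (8.5538451 − 8.6187251)/3 = 8.5322184
R_{2,2} = 8.5328696 + (8.5328696 − 8.5428349)/15 = 8.5322052
R_{3,2} = (16·8.5322184 − 8.5328696) / 15 = 8.5321750
R_{3,3} = (64·8.5321750 − 8.5322052) / 63 = 8.5321745

8.53217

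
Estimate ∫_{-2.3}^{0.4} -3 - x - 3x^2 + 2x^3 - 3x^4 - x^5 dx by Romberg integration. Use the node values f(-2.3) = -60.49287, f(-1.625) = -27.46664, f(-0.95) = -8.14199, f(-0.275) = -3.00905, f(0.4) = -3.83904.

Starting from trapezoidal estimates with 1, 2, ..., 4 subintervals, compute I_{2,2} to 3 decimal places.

-45.697

I_{0,0} (trapezoid, 1 panel, h=2.7000): -86.84808
I_{1,0} (trapezoid, 2 panels, h=1.3500): -54.41573
I_{2,0} (trapezoid, 4 panels, h=0.6750): -47.77895
I_{1,1} = -54.41573 + (-54.41573 − (-86.84808))/3 = -43.60495
I_{2,1} = -47.77895 + (-47.77895 − (-54.41573))/3 = -45.56669
I_{2,2} = -45.56669 + (-45.56669 − (-43.60495))/15 = -45.69747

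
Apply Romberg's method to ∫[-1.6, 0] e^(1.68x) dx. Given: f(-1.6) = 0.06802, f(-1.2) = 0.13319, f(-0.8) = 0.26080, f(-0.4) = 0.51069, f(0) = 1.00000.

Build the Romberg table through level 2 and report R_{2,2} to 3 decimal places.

R_{0,0} (trapezoid, 1 panel, h=1.6000): 0.85442
R_{1,0} (trapezoid, 2 panels, h=0.8000): 0.63585
R_{2,0} (trapezoid, 4 panels, h=0.4000): 0.57548
R_{1,1} = 0.63585 + (0.63585 − 0.85442)/3 = 0.56299
R_{2,1} = 0.57548 + (0.57548 − 0.63585)/3 = 0.55536
R_{2,2} = 0.55536 + (0.55536 − 0.56299)/15 = 0.55485

0.555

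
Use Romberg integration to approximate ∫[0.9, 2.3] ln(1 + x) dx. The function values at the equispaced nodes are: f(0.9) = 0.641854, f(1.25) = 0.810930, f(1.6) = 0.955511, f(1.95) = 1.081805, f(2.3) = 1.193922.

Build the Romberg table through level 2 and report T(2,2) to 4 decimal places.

T(0,0) (trapezoid, 1 panel, h=1.4000): 1.285043
T(1,0) (trapezoid, 2 panels, h=0.7000): 1.311379
T(2,0) (trapezoid, 4 panels, h=0.3500): 1.318147
T(1,1) = 1.311379 + (1.311379 − 1.285043)/3 = 1.320158
T(2,1) = 1.318147 + (1.318147 − 1.311379)/3 = 1.320403
T(2,2) = 1.320403 + (1.320403 − 1.320158)/15 = 1.320419

1.3204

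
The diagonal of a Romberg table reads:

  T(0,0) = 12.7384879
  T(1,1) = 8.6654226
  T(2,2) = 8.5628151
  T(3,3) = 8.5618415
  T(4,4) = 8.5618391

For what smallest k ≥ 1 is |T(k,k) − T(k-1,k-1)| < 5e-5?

k = 4

|T(1,1) − T(0,0)| = 4.0730653 ≥ 5e-5
|T(2,2) − T(1,1)| = 0.1026075 ≥ 5e-5
|T(3,3) − T(2,2)| = 0.0009736 ≥ 5e-5
|T(4,4) − T(3,3)| = 0.0000024 < 5e-5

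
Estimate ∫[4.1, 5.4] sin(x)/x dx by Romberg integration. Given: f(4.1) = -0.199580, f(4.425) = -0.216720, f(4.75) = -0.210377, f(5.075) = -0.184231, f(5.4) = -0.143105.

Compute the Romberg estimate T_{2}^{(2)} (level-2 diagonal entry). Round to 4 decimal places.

-0.2564

T_{0}^{(0)} (trapezoid, 1 panel, h=1.3000): -0.222745
T_{1}^{(0)} (trapezoid, 2 panels, h=0.6500): -0.248118
T_{2}^{(0)} (trapezoid, 4 panels, h=0.3250): -0.254368
T_{1}^{(1)} = -0.248118 + (-0.248118 − (-0.222745))/3 = -0.256576
T_{2}^{(1)} = -0.254368 + (-0.254368 − (-0.248118))/3 = -0.256451
T_{2}^{(2)} = -0.256451 + (-0.256451 − (-0.256576))/15 = -0.256443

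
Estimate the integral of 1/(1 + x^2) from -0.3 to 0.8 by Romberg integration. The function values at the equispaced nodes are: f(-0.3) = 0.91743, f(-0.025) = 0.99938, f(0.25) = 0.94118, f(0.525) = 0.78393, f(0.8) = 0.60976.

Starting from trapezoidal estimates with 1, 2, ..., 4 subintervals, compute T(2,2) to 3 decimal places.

0.966

T(0,0) (trapezoid, 1 panel, h=1.1000): 0.83995
T(1,0) (trapezoid, 2 panels, h=0.5500): 0.93763
T(2,0) (trapezoid, 4 panels, h=0.2750): 0.95922
T(1,1) = 0.93763 + (0.93763 − 0.83995)/3 = 0.97019
T(2,1) = 0.95922 + (0.95922 − 0.93763)/3 = 0.96642
T(2,2) = 0.96642 + (0.96642 − 0.97019)/15 = 0.96617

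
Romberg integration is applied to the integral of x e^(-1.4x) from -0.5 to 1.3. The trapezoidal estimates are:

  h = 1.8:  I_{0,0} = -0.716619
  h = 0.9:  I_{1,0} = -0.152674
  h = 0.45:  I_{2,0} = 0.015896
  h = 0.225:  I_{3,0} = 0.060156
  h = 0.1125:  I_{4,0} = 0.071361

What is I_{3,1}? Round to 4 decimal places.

I_{3,1} = 0.060156 + (0.060156 − 0.015896)/3 = 0.074909

0.0749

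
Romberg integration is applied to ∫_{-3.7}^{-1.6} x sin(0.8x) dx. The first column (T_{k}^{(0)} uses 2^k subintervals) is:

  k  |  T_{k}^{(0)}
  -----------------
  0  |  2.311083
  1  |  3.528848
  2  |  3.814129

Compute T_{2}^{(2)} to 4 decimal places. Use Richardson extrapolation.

3.9075

Richardson extrapolation on the trapezoidal column (denominator 4−1=3):
T_{1}^{(1)} = (4·3.528848 − 2.311083) / 3 = 3.934770
T_{2}^{(1)} = 3.814129 + (3.814129 − 3.528848)/3 = 3.909223
T_{2}^{(2)} = 3.909223 + (3.909223 − 3.934770)/15 = 3.907520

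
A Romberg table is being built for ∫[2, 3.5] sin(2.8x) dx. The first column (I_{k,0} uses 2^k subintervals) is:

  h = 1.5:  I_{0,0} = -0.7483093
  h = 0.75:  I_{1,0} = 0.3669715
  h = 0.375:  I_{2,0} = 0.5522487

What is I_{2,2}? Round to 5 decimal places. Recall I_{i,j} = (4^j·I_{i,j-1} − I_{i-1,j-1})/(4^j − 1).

0.60569

Richardson extrapolation on the trapezoidal column (denominator 4−1=3):
I_{1,1} = (4·0.3669715 − (-0.7483093)) / 3 = 0.7387318
I_{2,1} = (4·0.5522487 − 0.3669715) / 3 = 0.6140078
I_{2,2} = 0.6140078 + (0.6140078 − 0.7387318)/15 = 0.6056929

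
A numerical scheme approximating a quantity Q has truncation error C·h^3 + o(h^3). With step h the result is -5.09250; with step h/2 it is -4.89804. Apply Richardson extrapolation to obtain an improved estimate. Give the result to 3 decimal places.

-4.870

Extrapolated value = (8·A(h/2) − A(h)) / (8 − 1)
= (8·(-4.89804) − (-5.09250)) / 7
= -34.09182 / 7 = -4.87026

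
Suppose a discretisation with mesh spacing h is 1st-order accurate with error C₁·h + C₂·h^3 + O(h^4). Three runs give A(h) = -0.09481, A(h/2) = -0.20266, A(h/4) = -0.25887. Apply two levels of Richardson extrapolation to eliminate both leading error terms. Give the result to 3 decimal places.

First eliminate the h term (factor 2^1 = 2):
  B₁ = (2·(-0.20266) − (-0.09481))/1 = -0.31051
  B₂ = (2·(-0.25887) − (-0.20266))/1 = -0.31508
Then eliminate the h^3 term (factor 2^3 = 8):
  (8·(-0.31508) − (-0.31051))/7 = -0.31573

-0.316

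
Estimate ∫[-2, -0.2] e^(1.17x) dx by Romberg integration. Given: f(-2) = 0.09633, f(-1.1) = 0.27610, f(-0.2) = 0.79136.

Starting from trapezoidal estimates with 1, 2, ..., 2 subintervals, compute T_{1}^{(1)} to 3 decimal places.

T_{0}^{(0)} (trapezoid, 1 panel, h=1.8000): 0.79892
T_{1}^{(0)} (trapezoid, 2 panels, h=0.9000): 0.64795
T_{1}^{(1)} = 0.64795 + (0.64795 − 0.79892)/3 = 0.59763

0.598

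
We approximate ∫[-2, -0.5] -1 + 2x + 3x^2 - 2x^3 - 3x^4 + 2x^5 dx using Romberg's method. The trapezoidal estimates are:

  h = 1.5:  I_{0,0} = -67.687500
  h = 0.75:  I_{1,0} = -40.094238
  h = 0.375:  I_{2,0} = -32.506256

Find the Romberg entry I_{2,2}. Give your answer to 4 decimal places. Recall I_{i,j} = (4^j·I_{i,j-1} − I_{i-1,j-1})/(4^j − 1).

-29.9156

Richardson extrapolation on the trapezoidal column (denominator 4−1=3):
I_{1,1} = (4·(-40.094238) − (-67.687500)) / 3 = -30.896484
I_{2,1} = (4·(-32.506256) − (-40.094238)) / 3 = -29.976929
I_{2,2} = -29.976929 + (-29.976929 − (-30.896484))/15 = -29.915625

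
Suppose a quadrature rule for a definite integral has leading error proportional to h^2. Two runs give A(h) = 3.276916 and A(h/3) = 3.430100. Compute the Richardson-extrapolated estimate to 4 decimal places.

3.4492

The leading error scales as h^2; refining by a factor of 3 reduces it by 3^2 = 9.
Extrapolated value = (9·A(h/3) − A(h)) / (9 − 1)
= (9·3.430100 − 3.276916) / 8
= 27.593984 / 8 = 3.449248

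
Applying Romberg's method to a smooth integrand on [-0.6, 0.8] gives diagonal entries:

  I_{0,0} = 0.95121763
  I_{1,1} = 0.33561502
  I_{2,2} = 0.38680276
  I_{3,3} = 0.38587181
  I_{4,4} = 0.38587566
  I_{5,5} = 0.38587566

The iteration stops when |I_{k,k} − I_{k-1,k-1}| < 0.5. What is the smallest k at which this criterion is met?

k = 2

|I_{1,1} − I_{0,0}| = 0.61560261 ≥ 0.5
|I_{2,2} − I_{1,1}| = 0.05118774 < 0.5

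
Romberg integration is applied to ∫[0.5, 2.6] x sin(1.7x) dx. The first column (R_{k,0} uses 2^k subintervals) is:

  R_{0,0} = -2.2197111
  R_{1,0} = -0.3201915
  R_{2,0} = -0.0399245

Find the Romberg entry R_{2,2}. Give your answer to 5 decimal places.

0.03620

Richardson extrapolation on the trapezoidal column (denominator 4−1=3):
R_{1,1} = -0.3201915 + (-0.3201915 − (-2.2197111))/3 = 0.3129817
R_{2,1} = (4·(-0.0399245) − (-0.3201915)) / 3 = 0.0534978
R_{2,2} = (16·0.0534978 − 0.3129817) / 15 = 0.0361989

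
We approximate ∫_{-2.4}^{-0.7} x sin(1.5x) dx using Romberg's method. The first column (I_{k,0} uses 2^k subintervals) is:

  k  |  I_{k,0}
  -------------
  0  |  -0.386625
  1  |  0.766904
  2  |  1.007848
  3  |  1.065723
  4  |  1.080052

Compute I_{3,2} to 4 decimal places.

1.0848

I_{2,1} = (4·1.007848 − 0.766904) / 3 = 1.088163
I_{3,1} = 1.065723 + (1.065723 − 1.007848)/3 = 1.085015
I_{3,2} = (16·1.085015 − 1.088163) / 15 = 1.084805
(Column j=1 coincides with Simpson's rule on the same nodes.)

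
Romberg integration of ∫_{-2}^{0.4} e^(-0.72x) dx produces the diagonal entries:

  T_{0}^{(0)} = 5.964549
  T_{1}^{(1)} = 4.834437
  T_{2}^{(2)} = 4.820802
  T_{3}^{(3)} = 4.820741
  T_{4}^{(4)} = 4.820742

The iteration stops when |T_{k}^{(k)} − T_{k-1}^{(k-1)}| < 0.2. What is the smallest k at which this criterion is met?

k = 2

|T_{1}^{(1)} − T_{0}^{(0)}| = 1.130112 ≥ 0.2
|T_{2}^{(2)} − T_{1}^{(1)}| = 0.013635 < 0.2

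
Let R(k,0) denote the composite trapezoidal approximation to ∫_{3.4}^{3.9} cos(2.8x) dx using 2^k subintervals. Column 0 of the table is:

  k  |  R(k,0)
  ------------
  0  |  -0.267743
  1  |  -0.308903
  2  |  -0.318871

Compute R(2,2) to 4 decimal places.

R(1,1) = -0.308903 + (-0.308903 − (-0.267743))/3 = -0.322623
R(2,1) = (4·(-0.318871) − (-0.308903)) / 3 = -0.322194
R(2,2) = -0.322194 + (-0.322194 − (-0.322623))/15 = -0.322165

-0.3222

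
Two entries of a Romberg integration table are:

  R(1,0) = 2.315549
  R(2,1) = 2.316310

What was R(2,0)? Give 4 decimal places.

From R(2,1) = (4·R(2,0) − R(1,0))/3, solve for R(2,0):
4·R(2,0) = 3·2.316310 + 2.315549 = 9.264479
R(2,0) = 2.316120

2.3161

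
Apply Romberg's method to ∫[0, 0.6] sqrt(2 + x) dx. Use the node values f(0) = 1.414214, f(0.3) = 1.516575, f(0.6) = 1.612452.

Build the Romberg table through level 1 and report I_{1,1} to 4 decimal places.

I_{0,0} (trapezoid, 1 panel, h=0.6000): 0.908000
I_{1,0} (trapezoid, 2 panels, h=0.3000): 0.908972
I_{1,1} = 0.908972 + (0.908972 − 0.908000)/3 = 0.909296

0.9093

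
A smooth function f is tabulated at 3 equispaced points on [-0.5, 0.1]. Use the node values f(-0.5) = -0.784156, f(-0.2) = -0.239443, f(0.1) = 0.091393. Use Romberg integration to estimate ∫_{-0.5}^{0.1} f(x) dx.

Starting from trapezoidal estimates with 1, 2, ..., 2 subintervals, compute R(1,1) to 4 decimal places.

-0.1651

R(0,0) (trapezoid, 1 panel, h=0.6000): -0.207829
R(1,0) (trapezoid, 2 panels, h=0.3000): -0.175747
R(1,1) = -0.175747 + (-0.175747 − (-0.207829))/3 = -0.165053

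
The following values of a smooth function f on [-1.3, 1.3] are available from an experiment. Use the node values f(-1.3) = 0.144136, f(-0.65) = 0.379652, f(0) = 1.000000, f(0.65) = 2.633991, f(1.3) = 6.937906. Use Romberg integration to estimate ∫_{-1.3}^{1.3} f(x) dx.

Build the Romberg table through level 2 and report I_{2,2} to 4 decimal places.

4.5648

I_{0,0} (trapezoid, 1 panel, h=2.6000): 9.206655
I_{1,0} (trapezoid, 2 panels, h=1.3000): 5.903327
I_{2,0} (trapezoid, 4 panels, h=0.6500): 4.910532
I_{1,1} = 5.903327 + (5.903327 − 9.206655)/3 = 4.802218
I_{2,1} = 4.910532 + (4.910532 − 5.903327)/3 = 4.579600
I_{2,2} = 4.579600 + (4.579600 − 4.802218)/15 = 4.564759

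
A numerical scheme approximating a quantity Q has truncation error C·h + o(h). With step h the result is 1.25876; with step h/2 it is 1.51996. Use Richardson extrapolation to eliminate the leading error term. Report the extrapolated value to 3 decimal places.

1.781

The leading error scales as h; refining by a factor of 2 reduces it by 2^1 = 2.
Extrapolated value = (2·A(h/2) − A(h)) / (2 − 1)
= (2·1.51996 − 1.25876) / 1
= 1.78116 / 1 = 1.78116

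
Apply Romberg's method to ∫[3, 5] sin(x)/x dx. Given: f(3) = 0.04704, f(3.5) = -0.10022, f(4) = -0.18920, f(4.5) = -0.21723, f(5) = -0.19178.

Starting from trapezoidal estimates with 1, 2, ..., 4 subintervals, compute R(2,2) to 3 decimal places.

-0.299

R(0,0) (trapezoid, 1 panel, h=2.0000): -0.14474
R(1,0) (trapezoid, 2 panels, h=1.0000): -0.26157
R(2,0) (trapezoid, 4 panels, h=0.5000): -0.28951
R(1,1) = -0.26157 + (-0.26157 − (-0.14474))/3 = -0.30051
R(2,1) = -0.28951 + (-0.28951 − (-0.26157))/3 = -0.29882
R(2,2) = -0.29882 + (-0.29882 − (-0.30051))/15 = -0.29871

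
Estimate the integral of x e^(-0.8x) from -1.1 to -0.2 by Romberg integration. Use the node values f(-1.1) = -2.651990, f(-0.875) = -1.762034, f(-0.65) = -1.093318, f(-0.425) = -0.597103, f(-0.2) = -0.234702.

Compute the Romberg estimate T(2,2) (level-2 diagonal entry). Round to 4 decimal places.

-1.0882

T(0,0) (trapezoid, 1 panel, h=0.9000): -1.299011
T(1,0) (trapezoid, 2 panels, h=0.4500): -1.141499
T(2,0) (trapezoid, 4 panels, h=0.2250): -1.101555
T(1,1) = -1.141499 + (-1.141499 − (-1.299011))/3 = -1.088995
T(2,1) = -1.101555 + (-1.101555 − (-1.141499))/3 = -1.088240
T(2,2) = -1.088240 + (-1.088240 − (-1.088995))/15 = -1.088190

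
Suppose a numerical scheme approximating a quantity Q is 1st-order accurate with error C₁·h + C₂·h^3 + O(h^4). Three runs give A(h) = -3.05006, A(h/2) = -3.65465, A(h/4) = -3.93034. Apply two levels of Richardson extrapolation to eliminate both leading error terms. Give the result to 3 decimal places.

-4.198

First eliminate the h term (factor 2^1 = 2):
  B₁ = (2·(-3.65465) − (-3.05006))/1 = -4.25924
  B₂ = (2·(-3.93034) − (-3.65465))/1 = -4.20603
Then eliminate the h^3 term (factor 2^3 = 8):
  (8·(-4.20603) − (-4.25924))/7 = -4.19843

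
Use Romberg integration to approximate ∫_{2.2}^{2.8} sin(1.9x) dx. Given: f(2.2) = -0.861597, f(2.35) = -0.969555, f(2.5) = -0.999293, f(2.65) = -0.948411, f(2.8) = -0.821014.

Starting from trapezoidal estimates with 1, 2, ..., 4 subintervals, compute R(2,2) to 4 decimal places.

-0.5676

R(0,0) (trapezoid, 1 panel, h=0.6000): -0.504783
R(1,0) (trapezoid, 2 panels, h=0.3000): -0.552180
R(2,0) (trapezoid, 4 panels, h=0.1500): -0.563785
R(1,1) = -0.552180 + (-0.552180 − (-0.504783))/3 = -0.567979
R(2,1) = -0.563785 + (-0.563785 − (-0.552180))/3 = -0.567653
R(2,2) = -0.567653 + (-0.567653 − (-0.567979))/15 = -0.567631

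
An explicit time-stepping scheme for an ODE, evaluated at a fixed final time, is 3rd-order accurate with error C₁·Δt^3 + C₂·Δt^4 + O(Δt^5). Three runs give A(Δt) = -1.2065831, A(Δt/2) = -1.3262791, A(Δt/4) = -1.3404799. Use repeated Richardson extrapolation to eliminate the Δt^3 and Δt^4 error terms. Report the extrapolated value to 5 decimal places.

-1.34245

First eliminate the Δt^3 term (factor 2^3 = 8):
  B₁ = (8·(-1.3262791) − (-1.2065831))/7 = -1.3433785
  B₂ = (8·(-1.3404799) − (-1.3262791))/7 = -1.3425086
Then eliminate the Δt^4 term (factor 2^4 = 16):
  (16·(-1.3425086) − (-1.3433785))/15 = -1.3424506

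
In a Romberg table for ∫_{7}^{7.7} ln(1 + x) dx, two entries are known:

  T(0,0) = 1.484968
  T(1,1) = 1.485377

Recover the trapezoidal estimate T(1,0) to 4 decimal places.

1.4853

From T(1,1) = (4·T(1,0) − T(0,0))/3, solve for T(1,0):
4·T(1,0) = 3·1.485377 + 1.484968 = 5.941099
T(1,0) = 1.485275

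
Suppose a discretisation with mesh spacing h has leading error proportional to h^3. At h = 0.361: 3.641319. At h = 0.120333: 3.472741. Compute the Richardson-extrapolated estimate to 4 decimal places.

Extrapolated value = (27·A(h/3) − A(h)) / (27 − 1)
= (27·3.472741 − 3.641319) / 26
= 90.122688 / 26 = 3.466257

3.4663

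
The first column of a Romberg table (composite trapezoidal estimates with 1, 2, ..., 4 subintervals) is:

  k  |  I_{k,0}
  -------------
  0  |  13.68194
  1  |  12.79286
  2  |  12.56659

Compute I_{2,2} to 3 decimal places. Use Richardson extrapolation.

12.491

I_{1,1} = (4·12.79286 − 13.68194) / 3 = 12.49650
I_{2,1} = (4·12.56659 − 12.79286) / 3 = 12.49117
I_{2,2} = 12.49117 + (12.49117 − 12.49650)/15 = 12.49081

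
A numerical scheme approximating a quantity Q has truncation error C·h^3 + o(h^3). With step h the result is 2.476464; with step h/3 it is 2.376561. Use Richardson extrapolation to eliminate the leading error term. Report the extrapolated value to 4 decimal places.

2.3727

Extrapolated value = (27·A(h/3) − A(h)) / (27 − 1)
= (27·2.376561 − 2.476464) / 26
= 61.690683 / 26 = 2.372719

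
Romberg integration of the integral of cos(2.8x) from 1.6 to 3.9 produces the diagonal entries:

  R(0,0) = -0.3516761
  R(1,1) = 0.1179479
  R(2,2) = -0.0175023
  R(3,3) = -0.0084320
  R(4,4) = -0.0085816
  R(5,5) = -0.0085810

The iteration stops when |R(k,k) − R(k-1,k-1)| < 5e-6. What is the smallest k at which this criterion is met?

|R(1,1) − R(0,0)| = 0.4696240 ≥ 5e-6
|R(2,2) − R(1,1)| = 0.1354502 ≥ 5e-6
|R(3,3) − R(2,2)| = 0.0090703 ≥ 5e-6
|R(4,4) − R(3,3)| = 0.0001496 ≥ 5e-6
|R(5,5) − R(4,4)| = 0.0000006 < 5e-6

k = 5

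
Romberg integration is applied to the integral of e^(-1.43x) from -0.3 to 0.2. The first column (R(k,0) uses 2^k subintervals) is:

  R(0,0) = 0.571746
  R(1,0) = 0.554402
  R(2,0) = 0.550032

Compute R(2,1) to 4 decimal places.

Richardson extrapolation on the trapezoidal column (denominator 4−1=3):
R(2,1) = 0.550032 + (0.550032 − 0.554402)/3 = 0.548575

0.5486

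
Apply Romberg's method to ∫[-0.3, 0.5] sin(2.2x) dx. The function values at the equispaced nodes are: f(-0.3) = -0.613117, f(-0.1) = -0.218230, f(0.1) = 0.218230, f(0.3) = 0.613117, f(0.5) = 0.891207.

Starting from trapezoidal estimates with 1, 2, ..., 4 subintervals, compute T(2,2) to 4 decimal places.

0.1529

T(0,0) (trapezoid, 1 panel, h=0.8000): 0.111236
T(1,0) (trapezoid, 2 panels, h=0.4000): 0.142910
T(2,0) (trapezoid, 4 panels, h=0.2000): 0.150432
T(1,1) = 0.142910 + (0.142910 − 0.111236)/3 = 0.153468
T(2,1) = 0.150432 + (0.150432 − 0.142910)/3 = 0.152939
T(2,2) = 0.152939 + (0.152939 − 0.153468)/15 = 0.152904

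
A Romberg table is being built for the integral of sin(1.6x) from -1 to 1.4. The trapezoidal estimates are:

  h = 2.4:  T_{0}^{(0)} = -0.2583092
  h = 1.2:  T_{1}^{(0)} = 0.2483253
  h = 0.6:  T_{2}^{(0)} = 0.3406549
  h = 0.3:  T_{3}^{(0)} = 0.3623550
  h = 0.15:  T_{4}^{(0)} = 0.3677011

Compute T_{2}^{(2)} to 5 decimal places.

0.36838

Richardson extrapolation on the trapezoidal column (denominator 4−1=3):
T_{1}^{(1)} = 0.2483253 + (0.2483253 − (-0.2583092))/3 = 0.4172035
T_{2}^{(1)} = 0.3406549 + (0.3406549 − 0.2483253)/3 = 0.3714314
T_{2}^{(2)} = 0.3714314 + (0.3714314 − 0.4172035)/15 = 0.3683799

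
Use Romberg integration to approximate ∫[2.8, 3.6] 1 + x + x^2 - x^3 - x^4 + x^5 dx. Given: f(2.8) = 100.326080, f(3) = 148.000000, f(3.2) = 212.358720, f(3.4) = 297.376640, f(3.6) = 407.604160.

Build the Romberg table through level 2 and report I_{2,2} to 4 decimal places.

180.9411

I_{0,0} (trapezoid, 1 panel, h=0.8000): 203.172096
I_{1,0} (trapezoid, 2 panels, h=0.4000): 186.529536
I_{2,0} (trapezoid, 4 panels, h=0.2000): 182.340096
I_{1,1} = 186.529536 + (186.529536 − 203.172096)/3 = 180.982016
I_{2,1} = 182.340096 + (182.340096 − 186.529536)/3 = 180.943616
I_{2,2} = 180.943616 + (180.943616 − 180.982016)/15 = 180.941056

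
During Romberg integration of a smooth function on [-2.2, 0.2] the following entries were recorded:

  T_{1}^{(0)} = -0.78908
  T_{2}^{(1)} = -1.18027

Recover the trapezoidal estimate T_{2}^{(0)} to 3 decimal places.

From T_{2}^{(1)} = (4·T_{2}^{(0)} − T_{1}^{(0)})/3, solve for T_{2}^{(0)}:
4·T_{2}^{(0)} = 3·(-1.18027) + (-0.78908) = -4.32989
T_{2}^{(0)} = -1.08247

-1.082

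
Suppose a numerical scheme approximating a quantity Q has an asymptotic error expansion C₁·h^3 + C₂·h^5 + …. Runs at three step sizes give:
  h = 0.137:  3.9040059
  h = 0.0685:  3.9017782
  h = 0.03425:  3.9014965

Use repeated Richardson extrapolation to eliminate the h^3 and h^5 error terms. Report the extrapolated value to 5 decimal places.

First eliminate the h^3 term (factor 2^3 = 8):
  B₁ = (8·3.9017782 − 3.9040059)/7 = 3.9014600
  B₂ = (8·3.9014965 − 3.9017782)/7 = 3.9014563
Then eliminate the h^5 term (factor 2^5 = 32):
  (32·3.9014563 − 3.9014600)/31 = 3.9014562

3.90146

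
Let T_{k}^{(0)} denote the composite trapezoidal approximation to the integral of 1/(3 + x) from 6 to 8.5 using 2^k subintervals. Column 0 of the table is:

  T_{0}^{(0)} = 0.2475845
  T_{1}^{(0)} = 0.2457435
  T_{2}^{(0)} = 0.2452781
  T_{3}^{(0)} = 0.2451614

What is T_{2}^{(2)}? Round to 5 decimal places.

0.24512

Richardson extrapolation on the trapezoidal column (denominator 4−1=3):
T_{1}^{(1)} = 0.2457435 + (0.2457435 − 0.2475845)/3 = 0.2451298
T_{2}^{(1)} = (4·0.2452781 − 0.2457435) / 3 = 0.2451230
T_{2}^{(2)} = 0.2451230 + (0.2451230 − 0.2451298)/15 = 0.2451225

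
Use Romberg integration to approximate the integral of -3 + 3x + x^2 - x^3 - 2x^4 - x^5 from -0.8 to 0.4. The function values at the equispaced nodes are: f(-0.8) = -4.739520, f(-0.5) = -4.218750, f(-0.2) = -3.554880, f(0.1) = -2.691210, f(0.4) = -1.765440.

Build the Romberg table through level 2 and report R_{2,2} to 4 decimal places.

-4.1242

R_{0,0} (trapezoid, 1 panel, h=1.2000): -3.902976
R_{1,0} (trapezoid, 2 panels, h=0.6000): -4.084416
R_{2,0} (trapezoid, 4 panels, h=0.3000): -4.115196
R_{1,1} = -4.084416 + (-4.084416 − (-3.902976))/3 = -4.144896
R_{2,1} = -4.115196 + (-4.115196 − (-4.084416))/3 = -4.125456
R_{2,2} = -4.125456 + (-4.125456 − (-4.144896))/15 = -4.124160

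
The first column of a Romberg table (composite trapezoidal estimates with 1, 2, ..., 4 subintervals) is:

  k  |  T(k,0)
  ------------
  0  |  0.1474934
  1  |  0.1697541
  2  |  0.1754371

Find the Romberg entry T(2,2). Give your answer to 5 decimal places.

Richardson extrapolation on the trapezoidal column (denominator 4−1=3):
T(1,1) = 0.1697541 + (0.1697541 − 0.1474934)/3 = 0.1771743
T(2,1) = (4·0.1754371 − 0.1697541) / 3 = 0.1773314
T(2,2) = (16·0.1773314 − 0.1771743) / 15 = 0.1773419

0.17734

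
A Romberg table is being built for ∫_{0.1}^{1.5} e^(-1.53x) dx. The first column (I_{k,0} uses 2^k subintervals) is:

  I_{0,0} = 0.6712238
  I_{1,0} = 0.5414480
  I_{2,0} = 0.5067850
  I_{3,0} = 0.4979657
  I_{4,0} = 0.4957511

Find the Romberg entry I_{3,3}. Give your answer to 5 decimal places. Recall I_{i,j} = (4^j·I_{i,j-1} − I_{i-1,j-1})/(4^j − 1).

Richardson extrapolation on the trapezoidal column (denominator 4−1=3):
I_{1,1} = 0.5414480 + (0.5414480 − 0.6712238)/3 = 0.4981894
I_{2,1} = 0.5067850 + (0.5067850 − 0.5414480)/3 = 0.4952307
I_{3,1} = 0.4979657 + (0.4979657 − 0.5067850)/3 = 0.4950259
I_{2,2} = (16·0.4952307 − 0.4981894) / 15 = 0.4950335
I_{3,2} = (16·0.4950259 − 0.4952307) / 15 = 0.4950122
I_{3,3} = 0.4950122 + (0.4950122 − 0.4950335)/63 = 0.4950119

0.49501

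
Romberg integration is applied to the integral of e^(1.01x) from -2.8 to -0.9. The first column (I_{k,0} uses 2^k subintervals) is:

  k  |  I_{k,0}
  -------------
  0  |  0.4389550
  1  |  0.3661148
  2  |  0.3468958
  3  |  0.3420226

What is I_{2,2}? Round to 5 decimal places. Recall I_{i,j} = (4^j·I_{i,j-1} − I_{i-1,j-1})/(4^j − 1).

0.34040

Richardson extrapolation on the trapezoidal column (denominator 4−1=3):
I_{1,1} = 0.3661148 + (0.3661148 − 0.4389550)/3 = 0.3418347
I_{2,1} = (4·0.3468958 − 0.3661148) / 3 = 0.3404895
I_{2,2} = (16·0.3404895 − 0.3418347) / 15 = 0.3403998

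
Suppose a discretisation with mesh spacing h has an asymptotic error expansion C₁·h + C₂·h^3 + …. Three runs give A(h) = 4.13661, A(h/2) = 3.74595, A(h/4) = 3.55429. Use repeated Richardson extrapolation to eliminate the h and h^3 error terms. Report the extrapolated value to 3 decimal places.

3.364

First eliminate the h term (factor 2^1 = 2):
  B₁ = (2·3.74595 − 4.13661)/1 = 3.35529
  B₂ = (2·3.55429 − 3.74595)/1 = 3.36263
Then eliminate the h^3 term (factor 2^3 = 8):
  (8·3.36263 − 3.35529)/7 = 3.36368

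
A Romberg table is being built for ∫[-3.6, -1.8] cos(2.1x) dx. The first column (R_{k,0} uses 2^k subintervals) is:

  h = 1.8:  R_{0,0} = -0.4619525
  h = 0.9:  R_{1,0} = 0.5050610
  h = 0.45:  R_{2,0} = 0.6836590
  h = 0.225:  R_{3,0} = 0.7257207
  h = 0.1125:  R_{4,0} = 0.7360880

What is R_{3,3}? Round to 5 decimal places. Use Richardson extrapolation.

Richardson extrapolation on the trapezoidal column (denominator 4−1=3):
R_{1,1} = 0.5050610 + (0.5050610 − (-0.4619525))/3 = 0.8273988
R_{2,1} = (4·0.6836590 − 0.5050610) / 3 = 0.7431917
R_{3,1} = 0.7257207 + (0.7257207 − 0.6836590)/3 = 0.7397413
R_{2,2} = (16·0.7431917 − 0.8273988) / 15 = 0.7375779
R_{3,2} = (16·0.7397413 − 0.7431917) / 15 = 0.7395113
R_{3,3} = (64·0.7395113 − 0.7375779) / 63 = 0.7395420
(Column j=1 coincides with Simpson's rule on the same nodes.)

0.73954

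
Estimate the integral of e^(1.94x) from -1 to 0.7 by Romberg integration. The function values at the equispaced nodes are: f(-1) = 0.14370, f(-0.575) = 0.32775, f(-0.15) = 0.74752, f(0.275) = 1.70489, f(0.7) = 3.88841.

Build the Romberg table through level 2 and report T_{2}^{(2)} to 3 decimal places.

T_{0}^{(0)} (trapezoid, 1 panel, h=1.7000): 3.42729
T_{1}^{(0)} (trapezoid, 2 panels, h=0.8500): 2.34904
T_{2}^{(0)} (trapezoid, 4 panels, h=0.4250): 2.03839
T_{1}^{(1)} = 2.34904 + (2.34904 − 3.42729)/3 = 1.98962
T_{2}^{(1)} = 2.03839 + (2.03839 − 2.34904)/3 = 1.93484
T_{2}^{(2)} = 1.93484 + (1.93484 − 1.98962)/15 = 1.93119

1.931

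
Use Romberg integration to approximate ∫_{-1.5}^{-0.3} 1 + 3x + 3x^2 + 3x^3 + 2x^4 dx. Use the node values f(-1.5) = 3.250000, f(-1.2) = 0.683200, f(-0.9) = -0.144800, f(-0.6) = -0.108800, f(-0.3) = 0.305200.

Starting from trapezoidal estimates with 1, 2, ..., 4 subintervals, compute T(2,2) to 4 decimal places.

T(0,0) (trapezoid, 1 panel, h=1.2000): 2.133120
T(1,0) (trapezoid, 2 panels, h=0.6000): 0.979680
T(2,0) (trapezoid, 4 panels, h=0.3000): 0.662160
T(1,1) = 0.979680 + (0.979680 − 2.133120)/3 = 0.595200
T(2,1) = 0.662160 + (0.662160 − 0.979680)/3 = 0.556320
T(2,2) = 0.556320 + (0.556320 − 0.595200)/15 = 0.553728

0.5537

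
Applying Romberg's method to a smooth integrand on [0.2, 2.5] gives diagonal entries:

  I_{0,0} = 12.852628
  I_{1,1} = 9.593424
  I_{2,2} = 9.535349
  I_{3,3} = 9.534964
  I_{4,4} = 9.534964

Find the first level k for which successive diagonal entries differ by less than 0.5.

k = 2

|I_{1,1} − I_{0,0}| = 3.259204 ≥ 0.5
|I_{2,2} − I_{1,1}| = 0.058075 < 0.5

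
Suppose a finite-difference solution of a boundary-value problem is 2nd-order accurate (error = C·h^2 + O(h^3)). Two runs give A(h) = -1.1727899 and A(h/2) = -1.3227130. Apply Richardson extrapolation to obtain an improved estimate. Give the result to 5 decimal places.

-1.37269

Extrapolated value = (4·A(h/2) − A(h)) / (4 − 1)
= (4·(-1.3227130) − (-1.1727899)) / 3
= -4.1180621 / 3 = -1.3726874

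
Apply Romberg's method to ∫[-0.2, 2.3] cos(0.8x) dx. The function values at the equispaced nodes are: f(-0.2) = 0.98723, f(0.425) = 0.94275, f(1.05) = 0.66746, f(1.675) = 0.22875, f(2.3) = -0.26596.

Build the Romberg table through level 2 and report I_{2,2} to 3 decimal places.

I_{0,0} (trapezoid, 1 panel, h=2.5000): 0.90159
I_{1,0} (trapezoid, 2 panels, h=1.2500): 1.28512
I_{2,0} (trapezoid, 4 panels, h=0.6250): 1.37475
I_{1,1} = 1.28512 + (1.28512 − 0.90159)/3 = 1.41296
I_{2,1} = 1.37475 + (1.37475 − 1.28512)/3 = 1.40463
I_{2,2} = 1.40463 + (1.40463 − 1.41296)/15 = 1.40407

1.404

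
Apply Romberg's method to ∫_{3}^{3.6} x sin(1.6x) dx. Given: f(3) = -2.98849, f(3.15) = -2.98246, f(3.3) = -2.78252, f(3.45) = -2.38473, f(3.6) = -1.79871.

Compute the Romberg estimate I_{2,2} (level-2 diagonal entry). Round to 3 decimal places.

I_{0,0} (trapezoid, 1 panel, h=0.6000): -1.43616
I_{1,0} (trapezoid, 2 panels, h=0.3000): -1.55284
I_{2,0} (trapezoid, 4 panels, h=0.1500): -1.58150
I_{1,1} = -1.55284 + (-1.55284 − (-1.43616))/3 = -1.59173
I_{2,1} = -1.58150 + (-1.58150 − (-1.55284))/3 = -1.59105
I_{2,2} = -1.59105 + (-1.59105 − (-1.59173))/15 = -1.59100

-1.591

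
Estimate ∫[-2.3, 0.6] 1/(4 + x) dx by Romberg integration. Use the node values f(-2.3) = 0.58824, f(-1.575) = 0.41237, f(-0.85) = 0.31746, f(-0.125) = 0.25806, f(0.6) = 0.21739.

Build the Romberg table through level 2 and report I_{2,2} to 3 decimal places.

0.996

I_{0,0} (trapezoid, 1 panel, h=2.9000): 1.16816
I_{1,0} (trapezoid, 2 panels, h=1.4500): 1.04440
I_{2,0} (trapezoid, 4 panels, h=0.7250): 1.00826
I_{1,1} = 1.04440 + (1.04440 − 1.16816)/3 = 1.00315
I_{2,1} = 1.00826 + (1.00826 − 1.04440)/3 = 0.99621
I_{2,2} = 0.99621 + (0.99621 − 1.00315)/15 = 0.99575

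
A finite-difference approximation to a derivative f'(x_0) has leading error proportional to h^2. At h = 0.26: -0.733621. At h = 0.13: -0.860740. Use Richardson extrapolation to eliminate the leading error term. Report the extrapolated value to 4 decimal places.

The leading error scales as h^2; refining by a factor of 2 reduces it by 2^2 = 4.
Extrapolated value = (4·A(h/2) − A(h)) / (4 − 1)
= (4·(-0.860740) − (-0.733621)) / 3
= -2.709339 / 3 = -0.903113

-0.9031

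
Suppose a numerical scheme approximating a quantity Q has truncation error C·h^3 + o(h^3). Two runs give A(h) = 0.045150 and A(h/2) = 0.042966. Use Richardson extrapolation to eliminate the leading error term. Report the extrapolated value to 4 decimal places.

Extrapolated value = (8·A(h/2) − A(h)) / (8 − 1)
= (8·0.042966 − 0.045150) / 7
= 0.298578 / 7 = 0.042654

0.0427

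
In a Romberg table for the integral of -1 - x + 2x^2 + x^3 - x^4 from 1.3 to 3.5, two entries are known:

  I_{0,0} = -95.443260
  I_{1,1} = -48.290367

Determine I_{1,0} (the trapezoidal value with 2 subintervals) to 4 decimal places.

-60.0786

From I_{1,1} = (4·I_{1,0} − I_{0,0})/3, solve for I_{1,0}:
4·I_{1,0} = 3·(-48.290367) + (-95.443260) = -240.314361
I_{1,0} = -60.078590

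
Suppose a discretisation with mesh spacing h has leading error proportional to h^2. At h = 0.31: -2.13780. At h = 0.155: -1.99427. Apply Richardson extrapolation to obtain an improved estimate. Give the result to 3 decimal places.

Extrapolated value = (4·A(h/2) − A(h)) / (4 − 1)
= (4·(-1.99427) − (-2.13780)) / 3
= -5.83928 / 3 = -1.94643

-1.946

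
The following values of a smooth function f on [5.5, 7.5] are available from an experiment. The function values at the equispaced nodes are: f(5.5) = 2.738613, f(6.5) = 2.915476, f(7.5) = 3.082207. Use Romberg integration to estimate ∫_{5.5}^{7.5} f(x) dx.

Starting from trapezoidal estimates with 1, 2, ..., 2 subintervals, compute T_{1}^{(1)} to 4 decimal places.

T_{0}^{(0)} (trapezoid, 1 panel, h=2.0000): 5.820820
T_{1}^{(0)} (trapezoid, 2 panels, h=1.0000): 5.825886
T_{1}^{(1)} = 5.825886 + (5.825886 − 5.820820)/3 = 5.827575

5.8276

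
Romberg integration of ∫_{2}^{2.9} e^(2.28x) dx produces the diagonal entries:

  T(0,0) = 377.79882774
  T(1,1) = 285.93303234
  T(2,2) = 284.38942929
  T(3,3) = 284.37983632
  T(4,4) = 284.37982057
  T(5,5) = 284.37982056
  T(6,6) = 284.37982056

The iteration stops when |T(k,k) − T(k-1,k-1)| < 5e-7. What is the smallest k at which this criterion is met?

k = 5

|T(1,1) − T(0,0)| = 91.86579540 ≥ 5e-7
|T(2,2) − T(1,1)| = 1.54360305 ≥ 5e-7
|T(3,3) − T(2,2)| = 0.00959297 ≥ 5e-7
|T(4,4) − T(3,3)| = 0.00001575 ≥ 5e-7
|T(5,5) − T(4,4)| = 0.00000001 < 5e-7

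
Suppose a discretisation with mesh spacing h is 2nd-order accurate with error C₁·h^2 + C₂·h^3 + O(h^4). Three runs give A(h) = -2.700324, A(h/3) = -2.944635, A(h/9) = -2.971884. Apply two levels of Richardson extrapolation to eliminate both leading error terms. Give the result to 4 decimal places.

First eliminate the h^2 term (factor 3^2 = 9):
  B₁ = (9·(-2.944635) − (-2.700324))/8 = -2.975174
  B₂ = (9·(-2.971884) − (-2.944635))/8 = -2.975290
Then eliminate the h^3 term (factor 3^3 = 27):
  (27·(-2.975290) − (-2.975174))/26 = -2.975294

-2.9753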